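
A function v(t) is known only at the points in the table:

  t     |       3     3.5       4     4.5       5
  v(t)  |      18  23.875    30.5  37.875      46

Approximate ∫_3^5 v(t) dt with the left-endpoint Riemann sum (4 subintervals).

Δt = 0.5.
Sum = 0.5·[18 + 23.875 + 30.5 + 37.875] = 55.125.

55.125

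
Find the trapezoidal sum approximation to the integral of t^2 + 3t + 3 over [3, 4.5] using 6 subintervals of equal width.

Δt = (4.5 − 3)/6 = 0.25.
f(3) = 21, f(3.25) = 23.3125, f(3.5) = 25.75, f(3.75) = 28.3125, f(4) = 31, f(4.25) = 33.8125, f(4.5) = 36.75.
T_6 = (Δt/2)·[f(t_0) + 2f(t_1) + ... + 2f(t_{5}) + f(t_6)].
Sum = 42.765625.

42.765625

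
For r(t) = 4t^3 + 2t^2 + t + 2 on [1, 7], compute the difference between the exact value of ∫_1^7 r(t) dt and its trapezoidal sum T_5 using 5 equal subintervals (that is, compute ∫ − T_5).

Exact integral: ∫_1^7 r(t) dt = 2664.
T_5 = 2736.
Error = 2664 − 2736 = -72.

-72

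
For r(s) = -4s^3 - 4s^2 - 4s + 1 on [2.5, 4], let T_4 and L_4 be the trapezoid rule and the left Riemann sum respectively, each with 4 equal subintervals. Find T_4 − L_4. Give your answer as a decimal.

T_4 = -300.94921875.
L_4 = -256.23046875.
T_4 − L_4 = -44.71875.

-44.71875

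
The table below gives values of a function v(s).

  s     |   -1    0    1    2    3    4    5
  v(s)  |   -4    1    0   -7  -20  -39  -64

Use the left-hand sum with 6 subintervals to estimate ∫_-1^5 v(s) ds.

-69

Δs = 1.
Sum = 1·[(-4) + 1 + 0 + (-7) + (-20) + (-39)] = -69.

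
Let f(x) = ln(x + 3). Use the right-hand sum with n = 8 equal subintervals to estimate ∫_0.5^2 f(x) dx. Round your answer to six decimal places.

Δx = (2 − 0.5)/8 = 0.1875.
Right endpoints: 0.6875, 0.875, 1.0625, 1.25, 1.4375, 1.625, 1.8125, 2.
f(0.6875) ≈ 1.304949, f(0.875) ≈ 1.354546, f(1.0625) ≈ 1.401799, f(1.25) ≈ 1.446919, f(1.4375) ≈ 1.490091, f(1.625) ≈ 1.531476, f(1.8125) ≈ 1.571217, f(2) ≈ 1.609438.
Sum = Δx · [f(0.6875) + f(0.875) + f(1.0625) + ...].
Sum ≈ 2.195706.

2.195706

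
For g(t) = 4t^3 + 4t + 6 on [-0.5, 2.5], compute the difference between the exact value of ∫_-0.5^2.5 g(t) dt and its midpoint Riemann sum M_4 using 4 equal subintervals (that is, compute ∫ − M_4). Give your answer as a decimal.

Exact integral: ∫_-0.5^2.5 g(t) dt = 69.
M_4 = 67.3125.
Error = 69 − 67.3125 = 1.6875.

1.6875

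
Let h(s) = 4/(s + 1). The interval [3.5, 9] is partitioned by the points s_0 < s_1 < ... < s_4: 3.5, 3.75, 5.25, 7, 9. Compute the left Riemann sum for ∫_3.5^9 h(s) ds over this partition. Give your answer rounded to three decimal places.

3.605

Subinterval widths: 0.25, 1.5, 1.75, 2.
Left endpoints: 3.5, 3.75, 5.25, 7.
h(3.5) = 8/9, h(3.75) = 16/19, h(5.25) = 0.64, h(7) = 0.5.
Sum = Σ Δs_i · h(s_i).
Sum ≈ 3.605.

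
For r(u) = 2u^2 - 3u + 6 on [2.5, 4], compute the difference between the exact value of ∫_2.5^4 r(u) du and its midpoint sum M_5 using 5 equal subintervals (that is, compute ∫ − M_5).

0.0225

Exact integral: ∫_2.5^4 r(u) du = 26.625.
M_5 = 26.6025.
Error = 26.625 − 26.6025 = 0.0225.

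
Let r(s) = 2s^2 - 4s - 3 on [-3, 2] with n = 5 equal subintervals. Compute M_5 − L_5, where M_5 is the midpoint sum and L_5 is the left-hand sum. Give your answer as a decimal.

-17.5

M_5 = 17.5.
L_5 = 35.
M_5 − L_5 = -17.5.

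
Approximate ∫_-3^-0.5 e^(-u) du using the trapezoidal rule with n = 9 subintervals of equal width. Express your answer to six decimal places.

Δu = (-0.5 − (-3))/9 = 5/18.
f(-3) ≈ 20.085537, f(-49/18) ≈ 15.214094, f(-22/9) ≈ 11.524146, f(-13/6) ≈ 8.729138, f(-17/9) ≈ 6.612018, f(-29/18) ≈ 5.008373, f(-4/3) ≈ 3.793668, f(-19/18) ≈ 2.873571, f(-7/9) ≈ 2.176630, f(-0.5) ≈ 1.648721.
T_9 = (Δu/2)·[f(u_0) + 2f(u_1) + ... + 2f(u_{8}) + f(u_9)].
Sum ≈ 18.555213.

18.555213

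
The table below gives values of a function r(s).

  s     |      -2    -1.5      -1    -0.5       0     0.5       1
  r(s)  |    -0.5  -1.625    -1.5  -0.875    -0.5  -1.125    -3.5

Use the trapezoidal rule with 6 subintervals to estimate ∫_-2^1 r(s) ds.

Δs = 0.5.
T_6 = (0.5/2)·[(-0.5) + 2·(-1.625) + 2·(-1.5) + 2·(-0.875) + 2·(-0.5) + 2·(-1.125) + (-3.5)] = -3.8125.

-3.8125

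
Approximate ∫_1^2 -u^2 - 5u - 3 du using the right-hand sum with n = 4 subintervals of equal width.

-13.84375

Δu = (2 − 1)/4 = 0.25.
Right endpoints: 1.25, 1.5, 1.75, 2.
f(1.25) = -10.8125, f(1.5) = -12.75, f(1.75) = -14.8125, f(2) = -17.
Sum = Δu · [f(1.25) + f(1.5) + f(1.75) + f(2)].
Sum = -13.84375.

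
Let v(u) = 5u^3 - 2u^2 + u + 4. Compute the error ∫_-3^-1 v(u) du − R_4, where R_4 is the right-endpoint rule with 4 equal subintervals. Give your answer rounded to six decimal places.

Exact integral: ∫_-3^-1 v(u) du ≈ -113.33333333.
R_4 = -79.
Error ≈ -113.33333333 − (-79) ≈ -34.333333.

-34.333333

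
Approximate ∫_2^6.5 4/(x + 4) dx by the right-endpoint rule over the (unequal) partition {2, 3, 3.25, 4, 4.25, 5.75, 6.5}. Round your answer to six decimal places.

2.106671

Subinterval widths: 1, 0.25, 0.75, 0.25, 1.5, 0.75.
Right endpoints: 3, 3.25, 4, 4.25, 5.75, 6.5.
f(3) = 4/7, f(3.25) = 16/29, f(4) = 0.5, f(4.25) = 16/33, f(5.75) = 16/39, f(6.5) = 8/21.
Sum = Σ Δx_i · f(x_i).
Sum ≈ 2.106671.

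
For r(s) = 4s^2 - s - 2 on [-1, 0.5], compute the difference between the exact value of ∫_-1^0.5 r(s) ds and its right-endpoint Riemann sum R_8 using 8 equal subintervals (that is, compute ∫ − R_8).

0.38671875

Exact integral: ∫_-1^0.5 r(s) ds = -1.125.
R_8 = -1.51171875.
Error = -1.125 − (-1.51171875) = 0.38671875.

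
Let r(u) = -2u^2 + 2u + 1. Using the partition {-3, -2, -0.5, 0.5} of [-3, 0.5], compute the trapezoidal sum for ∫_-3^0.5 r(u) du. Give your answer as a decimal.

-25.125

Subinterval widths: 1, 1.5, 1.
r(-3) = -23, r(-2) = -11, r(-0.5) = -0.5, r(0.5) = 1.5.
On each subinterval the trapezoid contributes (Δu_i/2)·[r(u_{i-1}) + r(u_i)].
Sum = -25.125.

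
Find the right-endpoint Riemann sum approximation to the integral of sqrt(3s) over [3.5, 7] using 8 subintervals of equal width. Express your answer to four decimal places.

Δs = (7 − 3.5)/8 = 0.4375.
Right endpoints: 3.9375, 4.375, 4.8125, 5.25, 5.6875, 6.125, 6.5625, 7.
f(3.9375) ≈ 3.4369, f(4.375) ≈ 3.6228, f(4.8125) ≈ 3.7997, f(5.25) ≈ 3.9686, f(5.6875) ≈ 4.1307, f(6.125) ≈ 4.2866, f(6.5625) ≈ 4.4371, f(7) ≈ 4.5826.
Sum = Δs · [f(3.9375) + f(4.375) + f(4.8125) + ...].
Sum ≈ 14.1159.

14.1159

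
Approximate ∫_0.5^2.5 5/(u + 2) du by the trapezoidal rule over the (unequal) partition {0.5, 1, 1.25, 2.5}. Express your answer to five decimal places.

Subinterval widths: 0.5, 0.25, 1.25.
f(0.5) = 2, f(1) = 5/3, f(1.25) = 20/13, f(2.5) = 10/9.
On each subinterval the trapezoid contributes (Δu_i/2)·[f(u_{i-1}) + f(u_i)].
Sum ≈ 2.97329.

2.97329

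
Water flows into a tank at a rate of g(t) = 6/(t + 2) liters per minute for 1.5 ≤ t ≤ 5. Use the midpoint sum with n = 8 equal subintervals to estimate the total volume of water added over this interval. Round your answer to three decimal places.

4.156

Δt = (5 − 1.5)/8 = 0.4375.
Midpoints: 1.71875, 2.15625, 2.59375, 3.03125, 3.46875, 3.90625, 4.34375, 4.78125.
g(1.71875) = 192/119, g(2.15625) = 192/133, g(2.59375) = 64/49, g(3.03125) = 192/161, g(3.46875) = 192/175, g(3.90625) = 64/63, g(4.34375) = 192/203, g(4.78125) = 192/217.
Sum = Δt · [g(1.71875) + g(2.15625) + g(2.59375) + ...].
Sum ≈ 4.156.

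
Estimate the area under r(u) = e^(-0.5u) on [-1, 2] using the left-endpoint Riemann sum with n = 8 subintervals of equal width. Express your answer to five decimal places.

Δu = (2 − (-1))/8 = 0.375.
Left endpoints: -1, -0.625, -0.25, 0.125, 0.5, 0.875, 1.25, 1.625.
r(-1) ≈ 1.64872, r(-0.625) ≈ 1.36684, r(-0.25) ≈ 1.13315, r(0.125) ≈ 0.93941, r(0.5) ≈ 0.77880, r(0.875) ≈ 0.64565, r(1.25) ≈ 0.53526, r(1.625) ≈ 0.44375.
Sum = Δu · [r(-1) + r(-0.625) + r(-0.25) + ...].
Sum ≈ 2.80934.

2.80934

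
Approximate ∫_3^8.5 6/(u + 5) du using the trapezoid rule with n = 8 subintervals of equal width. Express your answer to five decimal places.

Δu = (8.5 − 3)/8 = 0.6875.
f(3) = 0.75, f(3.6875) = 96/139, f(4.375) = 0.64, f(5.0625) = 96/161, f(5.75) = 24/43, f(6.4375) = 32/61, f(7.125) = 48/97, f(7.8125) = 96/205, f(8.5) = 4/9.
T_8 = (Δu/2)·[f(u_0) + 2f(u_1) + ... + 2f(u_{7}) + f(u_8)].
Sum ≈ 3.14188.

3.14188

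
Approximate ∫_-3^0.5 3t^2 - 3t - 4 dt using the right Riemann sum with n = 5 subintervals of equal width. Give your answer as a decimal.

14.245

Δt = (0.5 − (-3))/5 = 0.7.
Right endpoints: -2.3, -1.6, -0.9, -0.2, 0.5.
f(-2.3) = 18.77, f(-1.6) = 8.48, f(-0.9) = 1.13, f(-0.2) = -3.28, f(0.5) = -4.75.
Sum = Δt · [f(-2.3) + f(-1.6) + f(-0.9) + f(-0.2) + f(0.5)].
Sum = 14.245.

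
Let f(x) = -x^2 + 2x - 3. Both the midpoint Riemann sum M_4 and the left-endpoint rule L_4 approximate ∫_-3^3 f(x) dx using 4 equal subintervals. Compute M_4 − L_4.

12.375

M_4 = -34.875.
L_4 = -47.25.
M_4 − L_4 = 12.375.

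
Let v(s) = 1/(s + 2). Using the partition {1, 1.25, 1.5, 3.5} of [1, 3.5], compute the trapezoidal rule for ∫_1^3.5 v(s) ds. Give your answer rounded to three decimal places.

Subinterval widths: 0.25, 0.25, 2.
v(1) = 1/3, v(1.25) = 4/13, v(1.5) = 2/7, v(3.5) = 2/11.
On each subinterval the trapezoid contributes (Δs_i/2)·[v(s_{i-1}) + v(s_i)].
Sum ≈ 0.622.

0.622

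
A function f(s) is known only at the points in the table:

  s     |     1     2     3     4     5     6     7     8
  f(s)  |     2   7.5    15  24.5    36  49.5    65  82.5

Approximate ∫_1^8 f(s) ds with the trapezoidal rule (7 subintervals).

Δs = 1.
T_7 = (1/2)·[2 + 2·7.5 + 2·15 + 2·24.5 + 2·36 + 2·49.5 + 2·65 + 82.5] = 239.75.

239.75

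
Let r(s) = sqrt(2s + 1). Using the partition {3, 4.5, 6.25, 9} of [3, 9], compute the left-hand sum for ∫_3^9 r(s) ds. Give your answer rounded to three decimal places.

19.607

Subinterval widths: 1.5, 1.75, 2.75.
Left endpoints: 3, 4.5, 6.25.
r(3) ≈ 2.646, r(4.5) ≈ 3.162, r(6.25) ≈ 3.674.
Sum = Σ Δs_i · r(s_i).
Sum ≈ 19.607.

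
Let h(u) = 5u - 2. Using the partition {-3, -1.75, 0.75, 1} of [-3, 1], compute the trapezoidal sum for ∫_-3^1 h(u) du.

-28

Subinterval widths: 1.25, 2.5, 0.25.
h(-3) = -17, h(-1.75) = -10.75, h(0.75) = 1.75, h(1) = 3.
On each subinterval the trapezoid contributes (Δu_i/2)·[h(u_{i-1}) + h(u_i)].
Sum = -28.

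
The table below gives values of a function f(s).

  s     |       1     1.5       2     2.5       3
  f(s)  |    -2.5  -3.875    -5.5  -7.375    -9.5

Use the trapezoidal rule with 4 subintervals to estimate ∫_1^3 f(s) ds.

Δs = 0.5.
T_4 = (0.5/2)·[(-2.5) + 2·(-3.875) + 2·(-5.5) + 2·(-7.375) + (-9.5)] = -11.375.

-11.375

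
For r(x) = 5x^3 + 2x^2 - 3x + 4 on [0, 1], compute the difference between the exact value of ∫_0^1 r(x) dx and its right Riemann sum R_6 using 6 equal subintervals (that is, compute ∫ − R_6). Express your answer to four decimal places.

-0.3773

Exact integral: ∫_0^1 r(x) dx ≈ 4.416667.
R_6 ≈ 4.793981.
Error ≈ 4.416667 − 4.793981 ≈ -0.3773.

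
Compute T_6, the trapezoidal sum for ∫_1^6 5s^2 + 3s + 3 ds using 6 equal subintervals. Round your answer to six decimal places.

428.726852

Δs = (6 − 1)/6 = 5/6.
f(1) = 11, f(11/6) = 911/36, f(8/3) = 419/9, f(3.5) = 74.75, f(13/3) = 989/9, f(31/6) = 5471/36, f(6) = 201.
T_6 = (Δs/2)·[f(s_0) + 2f(s_1) + ... + 2f(s_{5}) + f(s_6)].
Sum ≈ 428.726852.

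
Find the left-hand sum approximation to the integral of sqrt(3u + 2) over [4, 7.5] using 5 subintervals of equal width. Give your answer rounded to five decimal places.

14.88109

Δu = (7.5 − 4)/5 = 0.7.
Left endpoints: 4, 4.7, 5.4, 6.1, 6.8.
f(4) ≈ 3.74166, f(4.7) ≈ 4.01248, f(5.4) ≈ 4.26615, f(6.1) ≈ 4.50555, f(6.8) ≈ 4.73286.
Sum = Δu · [f(4) + f(4.7) + f(5.4) + f(6.1) + f(6.8)].
Sum ≈ 14.88109.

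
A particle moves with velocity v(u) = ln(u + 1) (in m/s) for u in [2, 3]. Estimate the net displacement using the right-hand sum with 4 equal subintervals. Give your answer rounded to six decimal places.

Δu = (3 − 2)/4 = 0.25.
Right endpoints: 2.25, 2.5, 2.75, 3.
v(2.25) ≈ 1.178655, v(2.5) ≈ 1.252763, v(2.75) ≈ 1.321756, v(3) ≈ 1.386294.
Sum = Δu · [v(2.25) + v(2.5) + v(2.75) + v(3)].
Sum ≈ 1.284867.

1.284867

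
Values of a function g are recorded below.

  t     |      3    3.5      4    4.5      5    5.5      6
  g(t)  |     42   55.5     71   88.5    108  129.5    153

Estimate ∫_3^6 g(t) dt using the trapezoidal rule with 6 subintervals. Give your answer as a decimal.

Δt = 0.5.
T_6 = (0.5/2)·[42 + 2·55.5 + 2·71 + 2·88.5 + 2·108 + 2·129.5 + 153] = 275.

275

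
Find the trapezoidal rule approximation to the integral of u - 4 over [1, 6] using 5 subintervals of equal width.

-2.5

Δu = (6 − 1)/5 = 1.
f(1) = -3, f(2) = -2, f(3) = -1, f(4) = 0, f(5) = 1, f(6) = 2.
T_5 = (Δu/2)·[f(u_0) + 2f(u_1) + ... + 2f(u_{4}) + f(u_5)].
Sum = -2.5.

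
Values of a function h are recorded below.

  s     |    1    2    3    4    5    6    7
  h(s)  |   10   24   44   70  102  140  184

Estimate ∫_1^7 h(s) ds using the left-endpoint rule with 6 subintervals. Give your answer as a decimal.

390

Δs = 1.
Sum = 1·[10 + 24 + 44 + 70 + 102 + 140] = 390.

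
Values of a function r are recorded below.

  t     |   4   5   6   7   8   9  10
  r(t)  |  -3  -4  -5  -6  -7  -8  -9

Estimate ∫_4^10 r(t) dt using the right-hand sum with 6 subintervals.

-39

Δt = 1.
Sum = 1·[(-4) + (-5) + (-6) + (-7) + (-8) + (-9)] = -39.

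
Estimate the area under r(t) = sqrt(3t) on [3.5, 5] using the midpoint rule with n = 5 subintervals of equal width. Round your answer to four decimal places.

5.3494

Δt = (5 − 3.5)/5 = 0.3.
Midpoints: 3.65, 3.95, 4.25, 4.55, 4.85.
r(3.65) ≈ 3.3091, r(3.95) ≈ 3.4424, r(4.25) ≈ 3.5707, r(4.55) ≈ 3.6946, r(4.85) ≈ 3.8144.
Sum = Δt · [r(3.65) + r(3.95) + r(4.25) + r(4.55) + r(4.85)].
Sum ≈ 5.3494.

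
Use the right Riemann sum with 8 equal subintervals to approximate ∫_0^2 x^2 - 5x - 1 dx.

-10.0625

Δx = (2 − 0)/8 = 0.25.
Right endpoints: 0.25, 0.5, 0.75, 1, 1.25, 1.5, 1.75, 2.
f(0.25) = -2.1875, f(0.5) = -3.25, f(0.75) = -4.1875, f(1) = -5, f(1.25) = -5.6875, f(1.5) = -6.25, f(1.75) = -6.6875, f(2) = -7.
Sum = Δx · [f(0.25) + f(0.5) + f(0.75) + ...].
Sum = -10.0625.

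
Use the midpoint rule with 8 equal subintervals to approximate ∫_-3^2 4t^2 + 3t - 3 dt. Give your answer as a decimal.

Δt = (2 − (-3))/8 = 0.625.
Midpoints: -2.6875, -2.0625, -1.4375, -0.8125, -0.1875, 0.4375, 1.0625, 1.6875.
f(-2.6875) = 17.828125, f(-2.0625) = 7.828125, f(-1.4375) = 0.953125, f(-0.8125) = -2.796875, f(-0.1875) = -3.421875, f(0.4375) = -0.921875, f(1.0625) = 4.703125, f(1.6875) = 13.453125.
Sum = Δt · [f(-2.6875) + f(-2.0625) + f(-1.4375) + ...].
Sum = 23.515625.

23.515625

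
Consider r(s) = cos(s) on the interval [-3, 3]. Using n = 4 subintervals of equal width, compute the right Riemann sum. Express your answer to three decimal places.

Δs = (3 − (-3))/4 = 1.5.
Right endpoints: -1.5, 0, 1.5, 3.
r(-1.5) ≈ 0.071, r(0) ≈ 1.000, r(1.5) ≈ 0.071, r(3) ≈ -0.990.
Sum = Δs · [r(-1.5) + r(0) + r(1.5) + r(3)].
Sum ≈ 0.227.

0.227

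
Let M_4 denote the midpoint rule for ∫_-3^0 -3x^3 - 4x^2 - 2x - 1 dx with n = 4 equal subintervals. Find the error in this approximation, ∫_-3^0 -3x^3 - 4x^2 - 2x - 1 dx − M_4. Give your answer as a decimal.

Exact integral: ∫_-3^0 f(x) dx = 30.75.
M_4 = 29.4140625.
Error = 30.75 − 29.4140625 = 1.3359375.

1.3359375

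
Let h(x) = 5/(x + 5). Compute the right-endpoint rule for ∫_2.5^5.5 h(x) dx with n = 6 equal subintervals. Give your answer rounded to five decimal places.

Δx = (5.5 − 2.5)/6 = 0.5.
Right endpoints: 3, 3.5, 4, 4.5, 5, 5.5.
h(3) = 0.625, h(3.5) = 10/17, h(4) = 5/9, h(4.5) = 10/19, h(5) = 0.5, h(5.5) = 10/21.
Sum = Δx · [h(3) + h(3.5) + h(4) + ...].
Sum ≈ 1.63565.

1.63565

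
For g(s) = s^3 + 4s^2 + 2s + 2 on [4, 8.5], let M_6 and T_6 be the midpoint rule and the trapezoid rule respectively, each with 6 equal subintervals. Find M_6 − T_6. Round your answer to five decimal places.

-14.39648

M_6 ≈ 2034.9667969.
T_6 = 2049.36328125.
M_6 − T_6 ≈ -14.39648.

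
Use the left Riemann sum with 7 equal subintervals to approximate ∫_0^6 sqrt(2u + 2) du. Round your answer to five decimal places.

15.49420

Δu = (6 − 0)/7 = 6/7.
Left endpoints: 0, 6/7, 12/7, 18/7, 24/7, 30/7, 36/7.
f(0) ≈ 1.41421, f(6/7) ≈ 1.92725, f(12/7) ≈ 2.32993, f(18/7) ≈ 2.67261, f(24/7) ≈ 2.97610, f(30/7) ≈ 3.25137, f(36/7) ≈ 3.50510.
Sum = Δu · [f(0) + f(6/7) + f(12/7) + ...].
Sum ≈ 15.49420.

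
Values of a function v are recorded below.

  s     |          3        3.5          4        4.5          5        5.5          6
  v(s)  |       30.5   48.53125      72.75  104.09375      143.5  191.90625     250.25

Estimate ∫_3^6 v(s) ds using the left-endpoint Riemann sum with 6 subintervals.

Δs = 0.5.
Sum = 0.5·[30.5 + 48.53125 + 72.75 + 104.09375 + 143.5 + 191.90625] = 295.640625.

295.640625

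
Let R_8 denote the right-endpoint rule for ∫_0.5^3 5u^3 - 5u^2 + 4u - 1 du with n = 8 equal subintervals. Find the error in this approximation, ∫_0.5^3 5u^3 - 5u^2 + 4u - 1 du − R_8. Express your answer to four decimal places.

-16.5873

Exact integral: ∫_0.5^3 f(u) du ≈ 71.380208.
R_8 ≈ 87.967529.
Error ≈ 71.380208 − 87.967529 ≈ -16.5873.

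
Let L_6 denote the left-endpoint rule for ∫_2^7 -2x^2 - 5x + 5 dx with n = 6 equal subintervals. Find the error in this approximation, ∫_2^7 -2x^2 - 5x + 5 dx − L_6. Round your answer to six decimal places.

Exact integral: ∫_2^7 f(x) dx ≈ -310.83333333.
L_6 ≈ -264.07407407.
Error ≈ -310.83333333 − (-264.07407407) ≈ -46.759259.

-46.759259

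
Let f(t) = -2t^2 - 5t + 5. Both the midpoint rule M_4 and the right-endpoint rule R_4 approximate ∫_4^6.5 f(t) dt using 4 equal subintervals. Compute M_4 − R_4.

M_4 = -193.37890625.
R_4 = -214.1796875.
M_4 − R_4 = 20.80078125.

20.80078125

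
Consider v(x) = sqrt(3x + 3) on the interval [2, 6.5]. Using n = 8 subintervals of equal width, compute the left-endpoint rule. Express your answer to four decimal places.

17.2219

Δx = (6.5 − 2)/8 = 0.5625.
Left endpoints: 2, 2.5625, 3.125, 3.6875, 4.25, 4.8125, 5.375, 5.9375.
v(2) ≈ 3.0000, v(2.5625) ≈ 3.2692, v(3.125) ≈ 3.5178, v(3.6875) ≈ 3.7500, v(4.25) ≈ 3.9686, v(4.8125) ≈ 4.1758, v(5.375) ≈ 4.3732, v(5.9375) ≈ 4.5621.
Sum = Δx · [v(2) + v(2.5625) + v(3.125) + ...].
Sum ≈ 17.2219.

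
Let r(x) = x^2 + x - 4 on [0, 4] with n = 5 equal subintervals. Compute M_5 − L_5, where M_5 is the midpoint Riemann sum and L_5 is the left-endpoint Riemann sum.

7.36

M_5 = 13.12.
L_5 = 5.76.
M_5 − L_5 = 7.36.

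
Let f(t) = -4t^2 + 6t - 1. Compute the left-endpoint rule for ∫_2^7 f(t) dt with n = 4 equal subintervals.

Δt = (7 − 2)/4 = 1.25.
Left endpoints: 2, 3.25, 4.5, 5.75.
f(2) = -5, f(3.25) = -23.75, f(4.5) = -55, f(5.75) = -98.75.
Sum = Δt · [f(2) + f(3.25) + f(4.5) + f(5.75)].
Sum = -228.125.

-228.125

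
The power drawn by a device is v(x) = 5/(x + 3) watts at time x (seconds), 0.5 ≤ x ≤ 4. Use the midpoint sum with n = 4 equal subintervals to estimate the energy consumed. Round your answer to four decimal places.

3.4561

Δx = (4 − 0.5)/4 = 0.875.
Midpoints: 0.9375, 1.8125, 2.6875, 3.5625.
v(0.9375) = 80/63, v(1.8125) = 80/77, v(2.6875) = 80/91, v(3.5625) = 16/21.
Sum = Δx · [v(0.9375) + v(1.8125) + v(2.6875) + v(3.5625)].
Sum ≈ 3.4561.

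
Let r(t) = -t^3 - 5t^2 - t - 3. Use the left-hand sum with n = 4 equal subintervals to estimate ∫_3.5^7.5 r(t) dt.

Δt = (7.5 − 3.5)/4 = 1.
Left endpoints: 3.5, 4.5, 5.5, 6.5.
r(3.5) = -110.625, r(4.5) = -199.875, r(5.5) = -326.125, r(6.5) = -495.375.
Sum = Δt · [r(3.5) + r(4.5) + r(5.5) + r(6.5)].
Sum = -1132.

-1132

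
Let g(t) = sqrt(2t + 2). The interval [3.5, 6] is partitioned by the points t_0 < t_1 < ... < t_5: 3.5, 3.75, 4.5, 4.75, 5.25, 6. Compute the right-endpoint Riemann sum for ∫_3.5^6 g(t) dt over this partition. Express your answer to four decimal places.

8.6798

Subinterval widths: 0.25, 0.75, 0.25, 0.5, 0.75.
Right endpoints: 3.75, 4.5, 4.75, 5.25, 6.
g(3.75) ≈ 3.0822, g(4.5) ≈ 3.3166, g(4.75) ≈ 3.3912, g(5.25) ≈ 3.5355, g(6) ≈ 3.7417.
Sum = Σ Δt_i · g(t_i).
Sum ≈ 8.6798.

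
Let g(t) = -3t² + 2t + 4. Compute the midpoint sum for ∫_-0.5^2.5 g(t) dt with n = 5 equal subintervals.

Δt = (2.5 − (-0.5))/5 = 0.6.
Midpoints: -0.2, 0.4, 1, 1.6, 2.2.
g(-0.2) = 3.48, g(0.4) = 4.32, g(1) = 3, g(1.6) = -0.48, g(2.2) = -6.12.
Sum = Δt · [g(-0.2) + g(0.4) + g(1) + g(1.6) + g(2.2)].
Sum = 2.52.

2.52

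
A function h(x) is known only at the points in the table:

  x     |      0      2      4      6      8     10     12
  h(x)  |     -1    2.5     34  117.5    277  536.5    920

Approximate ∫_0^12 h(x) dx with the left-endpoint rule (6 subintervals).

Δx = 2.
Sum = 2·[(-1) + 2.5 + 34 + 117.5 + 277 + 536.5] = 1933.

1933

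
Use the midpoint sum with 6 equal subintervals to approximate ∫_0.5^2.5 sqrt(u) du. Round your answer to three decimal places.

Δu = (2.5 − 0.5)/6 = 1/3.
Midpoints: 2/3, 1, 4/3, 5/3, 2, 7/3.
f(2/3) ≈ 0.816, f(1) ≈ 1.000, f(4/3) ≈ 1.155, f(5/3) ≈ 1.291, f(2) ≈ 1.414, f(7/3) ≈ 1.528.
Sum = Δu · [f(2/3) + f(1) + f(4/3) + ...].
Sum ≈ 2.401.

2.401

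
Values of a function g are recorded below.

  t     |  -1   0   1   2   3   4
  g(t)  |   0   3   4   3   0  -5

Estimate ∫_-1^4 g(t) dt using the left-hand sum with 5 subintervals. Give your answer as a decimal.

10

Δt = 1.
Sum = 1·[0 + 3 + 4 + 3 + 0] = 10.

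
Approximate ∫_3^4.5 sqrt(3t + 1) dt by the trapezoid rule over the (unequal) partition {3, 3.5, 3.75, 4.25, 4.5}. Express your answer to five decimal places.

Subinterval widths: 0.5, 0.25, 0.5, 0.25.
f(3) ≈ 3.16228, f(3.5) ≈ 3.39116, f(3.75) ≈ 3.50000, f(4.25) ≈ 3.70810, f(4.5) ≈ 3.80789.
On each subinterval the trapezoid contributes (Δt_i/2)·[f(t_{i-1}) + f(t_i)].
Sum ≈ 5.24128.

5.24128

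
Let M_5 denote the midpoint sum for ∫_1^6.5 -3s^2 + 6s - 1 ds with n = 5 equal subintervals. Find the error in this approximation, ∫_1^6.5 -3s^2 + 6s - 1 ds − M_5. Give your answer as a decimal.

Exact integral: ∫_1^6.5 f(s) ds = -155.375.
M_5 = -153.71125.
Error = -155.375 − (-153.71125) = -1.66375.

-1.66375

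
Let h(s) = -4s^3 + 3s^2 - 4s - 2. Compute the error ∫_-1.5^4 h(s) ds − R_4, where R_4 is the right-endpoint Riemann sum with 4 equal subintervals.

192.84375

Exact integral: ∫_-1.5^4 h(s) ds = -222.0625.
R_4 = -414.90625.
Error = -222.0625 − (-414.90625) = 192.84375.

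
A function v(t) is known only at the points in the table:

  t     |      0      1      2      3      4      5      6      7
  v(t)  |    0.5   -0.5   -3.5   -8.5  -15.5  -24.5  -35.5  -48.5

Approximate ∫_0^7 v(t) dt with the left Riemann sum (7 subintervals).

-87.5

Δt = 1.
Sum = 1·[0.5 + (-0.5) + (-3.5) + (-8.5) + (-15.5) + (-24.5) + (-35.5)] = -87.5.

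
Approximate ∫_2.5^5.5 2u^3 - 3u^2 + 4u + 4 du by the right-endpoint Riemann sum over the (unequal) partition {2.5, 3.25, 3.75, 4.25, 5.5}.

Subinterval widths: 0.75, 0.5, 0.5, 1.25.
Right endpoints: 3.25, 3.75, 4.25, 5.5.
f(3.25) = 53.96875, f(3.75) = 82.28125, f(4.25) = 120.34375, f(5.5) = 268.
Sum = Σ Δu_i · f(u_i).
Sum = 476.7890625.

476.7890625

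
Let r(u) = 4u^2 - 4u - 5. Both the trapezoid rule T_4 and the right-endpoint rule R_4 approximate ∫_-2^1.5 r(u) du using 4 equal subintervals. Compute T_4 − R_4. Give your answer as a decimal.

T_4 = 2.953125.
R_4 = -6.234375.
T_4 − R_4 = 9.1875.

9.1875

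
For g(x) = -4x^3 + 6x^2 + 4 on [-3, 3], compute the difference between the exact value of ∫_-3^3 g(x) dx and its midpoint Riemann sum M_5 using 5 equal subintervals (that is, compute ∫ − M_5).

4.32

Exact integral: ∫_-3^3 g(x) dx = 132.
M_5 = 127.68.
Error = 132 − 127.68 = 4.32.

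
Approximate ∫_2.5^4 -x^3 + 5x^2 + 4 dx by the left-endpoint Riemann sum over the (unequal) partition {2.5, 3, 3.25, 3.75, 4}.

31.94921875

Subinterval widths: 0.5, 0.25, 0.5, 0.25.
Left endpoints: 2.5, 3, 3.25, 3.75.
f(2.5) = 19.625, f(3) = 22, f(3.25) = 22.484375, f(3.75) = 21.578125.
Sum = Σ Δx_i · f(x_i).
Sum = 31.94921875.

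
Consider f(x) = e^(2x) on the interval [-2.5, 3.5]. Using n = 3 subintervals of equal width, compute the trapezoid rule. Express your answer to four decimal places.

1137.5467

Δx = (3.5 − (-2.5))/3 = 2.
f(-2.5) ≈ 0.0067, f(-0.5) ≈ 0.3679, f(1.5) ≈ 20.0855, f(3.5) ≈ 1096.6332.
T_3 = (Δx/2)·[f(x_0) + 2f(x_1) + 2f(x_2) + f(x_3)].
Sum ≈ 1137.5467.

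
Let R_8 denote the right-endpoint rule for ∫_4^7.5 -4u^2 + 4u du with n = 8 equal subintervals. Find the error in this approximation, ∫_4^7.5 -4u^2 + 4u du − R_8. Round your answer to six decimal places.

32.602865

Exact integral: ∫_4^7.5 f(u) du ≈ -396.66666667.
R_8 = -429.26953125.
Error ≈ -396.66666667 − (-429.26953125) ≈ 32.602865.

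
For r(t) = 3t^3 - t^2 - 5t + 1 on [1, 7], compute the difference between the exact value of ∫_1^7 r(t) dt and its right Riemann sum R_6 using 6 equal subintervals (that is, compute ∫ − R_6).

-509

Exact integral: ∫_1^7 r(t) dt = 1572.
R_6 = 2081.
Error = 1572 − 2081 = -509.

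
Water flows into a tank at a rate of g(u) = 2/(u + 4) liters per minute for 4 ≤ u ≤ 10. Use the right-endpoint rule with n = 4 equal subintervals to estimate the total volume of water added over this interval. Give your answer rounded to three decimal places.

1.043

Δu = (10 − 4)/4 = 1.5.
Right endpoints: 5.5, 7, 8.5, 10.
g(5.5) = 4/19, g(7) = 2/11, g(8.5) = 0.16, g(10) = 1/7.
Sum = Δu · [g(5.5) + g(7) + g(8.5) + g(10)].
Sum ≈ 1.043.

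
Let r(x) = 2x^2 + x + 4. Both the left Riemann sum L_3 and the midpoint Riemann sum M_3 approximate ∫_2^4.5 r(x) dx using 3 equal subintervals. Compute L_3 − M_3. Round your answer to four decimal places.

-13.7153

L_3 ≈ 59.537037.
M_3 ≈ 73.252315.
L_3 − M_3 ≈ -13.7153.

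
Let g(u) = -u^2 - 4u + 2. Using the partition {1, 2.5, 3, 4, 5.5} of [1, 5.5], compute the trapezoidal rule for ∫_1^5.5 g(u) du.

-105.9375

Subinterval widths: 1.5, 0.5, 1, 1.5.
g(1) = -3, g(2.5) = -14.25, g(3) = -19, g(4) = -30, g(5.5) = -50.25.
On each subinterval the trapezoid contributes (Δu_i/2)·[g(u_{i-1}) + g(u_i)].
Sum = -105.9375.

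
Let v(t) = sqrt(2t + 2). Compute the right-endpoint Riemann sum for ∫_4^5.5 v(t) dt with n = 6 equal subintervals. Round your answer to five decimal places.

Δt = (5.5 − 4)/6 = 0.25.
Right endpoints: 4.25, 4.5, 4.75, 5, 5.25, 5.5.
v(4.25) ≈ 3.24037, v(4.5) ≈ 3.31662, v(4.75) ≈ 3.39116, v(5) ≈ 3.46410, v(5.25) ≈ 3.53553, v(5.5) ≈ 3.60555.
Sum = Δt · [v(4.25) + v(4.5) + v(4.75) + ...].
Sum ≈ 5.13834.

5.13834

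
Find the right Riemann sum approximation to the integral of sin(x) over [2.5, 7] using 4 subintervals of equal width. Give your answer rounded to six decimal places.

Δx = (7 − 2.5)/4 = 1.125.
Right endpoints: 3.625, 4.75, 5.875, 7.
f(3.625) ≈ -0.464799, f(4.75) ≈ -0.999293, f(5.875) ≈ -0.396944, f(7) ≈ 0.656987.
Sum = Δx · [f(3.625) + f(4.75) + f(5.875) + f(7)].
Sum ≈ -1.354556.

-1.354556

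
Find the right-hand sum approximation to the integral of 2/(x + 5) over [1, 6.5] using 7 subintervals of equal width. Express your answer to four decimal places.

1.2406

Δx = (6.5 − 1)/7 = 11/14.
Right endpoints: 25/14, 18/7, 47/14, 29/7, 69/14, 40/7, 6.5.
f(25/14) = 28/95, f(18/7) = 14/53, f(47/14) = 28/117, f(29/7) = 0.21875, f(69/14) = 28/139, f(40/7) = 14/75, f(6.5) = 4/23.
Sum = Δx · [f(25/14) + f(18/7) + f(47/14) + ...].
Sum ≈ 1.2406.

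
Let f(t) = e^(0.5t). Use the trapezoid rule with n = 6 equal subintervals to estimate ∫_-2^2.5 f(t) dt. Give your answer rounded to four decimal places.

Δt = (2.5 − (-2))/6 = 0.75.
f(-2) ≈ 0.3679, f(-1.25) ≈ 0.5353, f(-0.5) ≈ 0.7788, f(0.25) ≈ 1.1331, f(1) ≈ 1.6487, f(1.75) ≈ 2.3989, f(2.5) ≈ 3.4903.
T_6 = (Δt/2)·[f(t_0) + 2f(t_1) + ... + 2f(t_{5}) + f(t_6)].
Sum ≈ 6.3179.

6.3179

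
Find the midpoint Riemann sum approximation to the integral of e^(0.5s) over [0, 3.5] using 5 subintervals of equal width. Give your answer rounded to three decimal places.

9.461

Δs = (3.5 − 0)/5 = 0.7.
Midpoints: 0.35, 1.05, 1.75, 2.45, 3.15.
f(0.35) ≈ 1.191, f(1.05) ≈ 1.690, f(1.75) ≈ 2.399, f(2.45) ≈ 3.404, f(3.15) ≈ 4.831.
Sum = Δs · [f(0.35) + f(1.05) + f(1.75) + f(2.45) + f(3.15)].
Sum ≈ 9.461.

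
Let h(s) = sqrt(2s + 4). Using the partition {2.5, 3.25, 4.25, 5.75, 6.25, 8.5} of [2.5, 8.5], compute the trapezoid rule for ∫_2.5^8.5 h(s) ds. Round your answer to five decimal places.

23.05742

Subinterval widths: 0.75, 1, 1.5, 0.5, 2.25.
h(2.5) ≈ 3.00000, h(3.25) ≈ 3.24037, h(4.25) ≈ 3.53553, h(5.75) ≈ 3.93700, h(6.25) ≈ 4.06202, h(8.5) ≈ 4.58258.
On each subinterval the trapezoid contributes (Δs_i/2)·[h(s_{i-1}) + h(s_i)].
Sum ≈ 23.05742.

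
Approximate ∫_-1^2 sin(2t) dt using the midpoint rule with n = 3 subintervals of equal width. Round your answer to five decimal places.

0.14112

Δt = (2 − (-1))/3 = 1.
Midpoints: -0.5, 0.5, 1.5.
f(-0.5) ≈ -0.84147, f(0.5) ≈ 0.84147, f(1.5) ≈ 0.14112.
Sum = Δt · [f(-0.5) + f(0.5) + f(1.5)].
Sum ≈ 0.14112.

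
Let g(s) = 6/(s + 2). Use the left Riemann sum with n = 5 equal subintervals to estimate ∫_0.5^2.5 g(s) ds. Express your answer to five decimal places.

Δs = (2.5 − 0.5)/5 = 0.4.
Left endpoints: 0.5, 0.9, 1.3, 1.7, 2.1.
g(0.5) = 2.4, g(0.9) = 60/29, g(1.3) = 20/11, g(1.7) = 60/37, g(2.1) = 60/41.
Sum = Δs · [g(0.5) + g(0.9) + g(1.3) + g(1.7) + g(2.1)].
Sum ≈ 3.74887.

3.74887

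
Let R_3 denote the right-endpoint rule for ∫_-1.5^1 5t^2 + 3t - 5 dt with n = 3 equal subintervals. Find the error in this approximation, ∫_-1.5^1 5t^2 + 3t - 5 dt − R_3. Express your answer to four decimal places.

Exact integral: ∫_-1.5^1 f(t) dt ≈ -7.083333.
R_3 ≈ -5.115741.
Error ≈ -7.083333 − (-5.115741) ≈ -1.9676.

-1.9676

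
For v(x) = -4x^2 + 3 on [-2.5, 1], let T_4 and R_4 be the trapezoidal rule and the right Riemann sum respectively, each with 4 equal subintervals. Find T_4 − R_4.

-9.1875

T_4 = -13.453125.
R_4 = -4.265625.
T_4 − R_4 = -9.1875.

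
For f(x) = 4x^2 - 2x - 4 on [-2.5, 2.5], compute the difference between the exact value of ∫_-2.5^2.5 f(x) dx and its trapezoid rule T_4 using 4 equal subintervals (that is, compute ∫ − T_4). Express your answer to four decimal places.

-5.2083

Exact integral: ∫_-2.5^2.5 f(x) dx ≈ 21.666667.
T_4 = 26.875.
Error ≈ 21.666667 − 26.875 ≈ -5.2083.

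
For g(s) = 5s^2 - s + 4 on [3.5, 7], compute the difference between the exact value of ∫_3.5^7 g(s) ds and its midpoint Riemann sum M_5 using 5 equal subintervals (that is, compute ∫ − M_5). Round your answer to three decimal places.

Exact integral: ∫_3.5^7 g(s) ds ≈ 495.83333.
M_5 = 495.11875.
Error ≈ 495.83333 − 495.11875 ≈ 0.715.

0.715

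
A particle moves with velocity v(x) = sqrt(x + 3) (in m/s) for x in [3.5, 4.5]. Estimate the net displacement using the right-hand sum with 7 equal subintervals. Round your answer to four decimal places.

Δx = (4.5 − 3.5)/7 = 1/7.
Right endpoints: 51/14, 53/14, 55/14, 57/14, 59/14, 61/14, 4.5.
v(51/14) ≈ 2.5774, v(53/14) ≈ 2.6049, v(55/14) ≈ 2.6322, v(57/14) ≈ 2.6592, v(59/14) ≈ 2.6859, v(61/14) ≈ 2.7124, v(4.5) ≈ 2.7386.
Sum = Δx · [v(51/14) + v(53/14) + v(55/14) + ...].
Sum ≈ 2.6587.

2.6587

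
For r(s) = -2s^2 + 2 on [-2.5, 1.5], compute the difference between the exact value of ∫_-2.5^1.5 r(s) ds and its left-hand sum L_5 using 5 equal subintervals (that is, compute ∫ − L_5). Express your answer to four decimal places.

Exact integral: ∫_-2.5^1.5 r(s) ds ≈ -4.666667.
L_5 = -8.72.
Error ≈ -4.666667 − (-8.72) ≈ 4.0533.

4.0533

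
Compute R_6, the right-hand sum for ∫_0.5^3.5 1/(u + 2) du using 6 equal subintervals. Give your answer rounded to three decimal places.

Δu = (3.5 − 0.5)/6 = 0.5.
Right endpoints: 1, 1.5, 2, 2.5, 3, 3.5.
f(1) = 1/3, f(1.5) = 2/7, f(2) = 0.25, f(2.5) = 2/9, f(3) = 0.2, f(3.5) = 2/11.
Sum = Δu · [f(1) + f(1.5) + f(2) + ...].
Sum ≈ 0.737.

0.737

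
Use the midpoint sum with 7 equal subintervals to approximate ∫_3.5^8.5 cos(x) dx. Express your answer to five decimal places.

Δx = (8.5 − 3.5)/7 = 5/7.
Midpoints: 27/7, 32/7, 37/7, 6, 47/7, 52/7, 57/7.
f(27/7) ≈ -0.75473, f(32/7) ≈ -0.14049, f(37/7) ≈ 0.54243, f(6) ≈ 0.96017, f(47/7) ≈ 0.90851, f(52/7) ≈ 0.41269, f(57/7) ≈ -0.28487.
Sum = Δx · [f(27/7) + f(32/7) + f(37/7) + ...].
Sum ≈ 1.17407.

1.17407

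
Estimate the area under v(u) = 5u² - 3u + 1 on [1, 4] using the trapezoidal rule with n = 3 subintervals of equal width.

Δu = (4 − 1)/3 = 1.
v(1) = 3, v(2) = 15, v(3) = 37, v(4) = 69.
T_3 = (Δu/2)·[v(u_0) + 2v(u_1) + 2v(u_2) + v(u_3)].
Sum = 88.

88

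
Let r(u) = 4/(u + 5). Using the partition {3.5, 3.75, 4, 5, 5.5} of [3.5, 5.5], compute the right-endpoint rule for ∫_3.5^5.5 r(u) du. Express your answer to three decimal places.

Subinterval widths: 0.25, 0.25, 1, 0.5.
Right endpoints: 3.75, 4, 5, 5.5.
r(3.75) = 16/35, r(4) = 4/9, r(5) = 0.4, r(5.5) = 8/21.
Sum = Σ Δu_i · r(u_i).
Sum ≈ 0.816.

0.816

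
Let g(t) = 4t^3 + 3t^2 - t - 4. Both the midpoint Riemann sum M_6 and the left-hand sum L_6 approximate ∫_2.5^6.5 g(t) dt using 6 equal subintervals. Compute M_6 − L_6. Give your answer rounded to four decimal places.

354.6667

M_6 ≈ 1962.555556.
L_6 ≈ 1607.888889.
M_6 − L_6 ≈ 354.6667.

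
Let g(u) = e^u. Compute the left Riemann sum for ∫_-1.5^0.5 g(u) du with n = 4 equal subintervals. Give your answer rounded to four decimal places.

1.0988

Δu = (0.5 − (-1.5))/4 = 0.5.
Left endpoints: -1.5, -1, -0.5, 0.
g(-1.5) ≈ 0.2231, g(-1) ≈ 0.3679, g(-0.5) ≈ 0.6065, g(0) ≈ 1.0000.
Sum = Δu · [g(-1.5) + g(-1) + g(-0.5) + g(0)].
Sum ≈ 1.0988.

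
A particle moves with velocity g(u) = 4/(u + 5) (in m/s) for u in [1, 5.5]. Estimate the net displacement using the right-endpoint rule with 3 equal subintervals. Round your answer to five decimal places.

Δu = (5.5 − 1)/3 = 1.5.
Right endpoints: 2.5, 4, 5.5.
g(2.5) = 8/15, g(4) = 4/9, g(5.5) = 8/21.
Sum = Δu · [g(2.5) + g(4) + g(5.5)].
Sum ≈ 2.03810.

2.03810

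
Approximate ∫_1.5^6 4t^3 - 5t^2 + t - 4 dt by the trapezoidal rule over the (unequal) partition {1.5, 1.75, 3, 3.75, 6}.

1047.1875

Subinterval widths: 0.25, 1.25, 0.75, 2.25.
f(1.5) = -0.25, f(1.75) = 3.875, f(3) = 62, f(3.75) = 140.375, f(6) = 686.
On each subinterval the trapezoid contributes (Δt_i/2)·[f(t_{i-1}) + f(t_i)].
Sum = 1047.1875.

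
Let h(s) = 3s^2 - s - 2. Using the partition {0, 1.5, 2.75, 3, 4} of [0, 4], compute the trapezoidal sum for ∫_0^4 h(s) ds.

Subinterval widths: 1.5, 1.25, 0.25, 1.
h(0) = -2, h(1.5) = 3.25, h(2.75) = 17.9375, h(3) = 22, h(4) = 42.
On each subinterval the trapezoid contributes (Δs_i/2)·[h(s_{i-1}) + h(s_i)].
Sum = 51.171875.

51.171875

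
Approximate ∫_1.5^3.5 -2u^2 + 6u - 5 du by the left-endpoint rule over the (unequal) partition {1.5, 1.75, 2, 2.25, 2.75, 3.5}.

Subinterval widths: 0.25, 0.25, 0.25, 0.5, 0.75.
Left endpoints: 1.5, 1.75, 2, 2.25, 2.75.
f(1.5) = -0.5, f(1.75) = -0.625, f(2) = -1, f(2.25) = -1.625, f(2.75) = -3.625.
Sum = Σ Δu_i · f(u_i).
Sum = -4.0625.

-4.0625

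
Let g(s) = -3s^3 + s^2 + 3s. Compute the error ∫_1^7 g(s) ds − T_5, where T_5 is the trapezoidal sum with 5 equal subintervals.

50.4

Exact integral: ∫_1^7 g(s) ds = -1614.
T_5 = -1664.4.
Error = -1614 − (-1664.4) = 50.4.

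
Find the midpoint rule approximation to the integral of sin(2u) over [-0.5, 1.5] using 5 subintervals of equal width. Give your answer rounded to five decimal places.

0.78594

Δu = (1.5 − (-0.5))/5 = 0.4.
Midpoints: -0.3, 0.1, 0.5, 0.9, 1.3.
f(-0.3) ≈ -0.56464, f(0.1) ≈ 0.19867, f(0.5) ≈ 0.84147, f(0.9) ≈ 0.97385, f(1.3) ≈ 0.51550.
Sum = Δu · [f(-0.3) + f(0.1) + f(0.5) + f(0.9) + f(1.3)].
Sum ≈ 0.78594.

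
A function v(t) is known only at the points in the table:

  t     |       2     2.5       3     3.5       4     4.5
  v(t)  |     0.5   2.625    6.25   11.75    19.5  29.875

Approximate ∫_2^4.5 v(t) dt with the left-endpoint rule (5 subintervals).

Δt = 0.5.
Sum = 0.5·[0.5 + 2.625 + 6.25 + 11.75 + 19.5] = 20.3125.

20.3125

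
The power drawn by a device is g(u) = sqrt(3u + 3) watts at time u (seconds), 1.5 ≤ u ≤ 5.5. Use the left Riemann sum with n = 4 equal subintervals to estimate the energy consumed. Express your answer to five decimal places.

Δu = (5.5 − 1.5)/4 = 1.
Left endpoints: 1.5, 2.5, 3.5, 4.5.
g(1.5) ≈ 2.73861, g(2.5) ≈ 3.24037, g(3.5) ≈ 3.67423, g(4.5) ≈ 4.06202.
Sum = Δu · [g(1.5) + g(2.5) + g(3.5) + g(4.5)].
Sum ≈ 13.71524.

13.71524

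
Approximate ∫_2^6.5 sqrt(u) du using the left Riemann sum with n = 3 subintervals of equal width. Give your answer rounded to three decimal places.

Δu = (6.5 − 2)/3 = 1.5.
Left endpoints: 2, 3.5, 5.
f(2) ≈ 1.414, f(3.5) ≈ 1.871, f(5) ≈ 2.236.
Sum = Δu · [f(2) + f(3.5) + f(5)].
Sum ≈ 8.282.

8.282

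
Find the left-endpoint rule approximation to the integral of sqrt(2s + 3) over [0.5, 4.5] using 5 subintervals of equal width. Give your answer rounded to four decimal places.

10.5929

Δs = (4.5 − 0.5)/5 = 0.8.
Left endpoints: 0.5, 1.3, 2.1, 2.9, 3.7.
f(0.5) ≈ 2.0000, f(1.3) ≈ 2.3664, f(2.1) ≈ 2.6833, f(2.9) ≈ 2.9665, f(3.7) ≈ 3.2249.
Sum = Δs · [f(0.5) + f(1.3) + f(2.1) + f(2.9) + f(3.7)].
Sum ≈ 10.5929.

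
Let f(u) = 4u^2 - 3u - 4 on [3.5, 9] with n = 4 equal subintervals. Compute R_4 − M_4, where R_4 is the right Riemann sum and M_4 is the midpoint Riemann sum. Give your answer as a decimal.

R_4 = 974.359375.
M_4 = 786.2421875.
R_4 − M_4 = 188.1171875.

188.1171875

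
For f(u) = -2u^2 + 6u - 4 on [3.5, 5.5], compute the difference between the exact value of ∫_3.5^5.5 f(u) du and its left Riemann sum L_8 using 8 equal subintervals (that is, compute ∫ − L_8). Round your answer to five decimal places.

Exact integral: ∫_3.5^5.5 f(u) du ≈ -36.3333333.
L_8 = -33.375.
Error ≈ -36.3333333 − (-33.375) ≈ -2.95833.

-2.95833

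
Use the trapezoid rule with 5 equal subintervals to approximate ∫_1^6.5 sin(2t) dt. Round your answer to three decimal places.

Δt = (6.5 − 1)/5 = 1.1.
f(1) ≈ 0.909, f(2.1) ≈ -0.872, f(3.2) ≈ 0.117, f(4.3) ≈ 0.734, f(5.4) ≈ -0.981, f(6.5) ≈ 0.420.
T_5 = (Δt/2)·[f(t_0) + 2f(t_1) + ... + 2f(t_{4}) + f(t_5)].
Sum ≈ -0.371.

-0.371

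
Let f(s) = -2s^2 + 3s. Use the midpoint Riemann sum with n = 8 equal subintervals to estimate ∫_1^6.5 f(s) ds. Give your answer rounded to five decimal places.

-120.10840

Δs = (6.5 − 1)/8 = 0.6875.
Midpoints: 1.34375, 2.03125, 2.71875, 3.40625, 4.09375, 4.78125, 5.46875, 6.15625.
f(1.34375) = 215/512, f(2.03125) = -1105/512, f(2.71875) = -3393/512, f(3.40625) = -6649/512, f(4.09375) = -10873/512, f(4.78125) = -16065/512, f(5.46875) = -22225/512, f(6.15625) = -29353/512.
Sum = Δs · [f(1.34375) + f(2.03125) + f(2.71875) + ...].
Sum ≈ -120.10840.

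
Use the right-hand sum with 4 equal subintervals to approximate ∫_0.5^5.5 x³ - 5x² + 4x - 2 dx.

29.53125

Δx = (5.5 − 0.5)/4 = 1.25.
Right endpoints: 1.75, 3, 4.25, 5.5.
f(1.75) = -4.953125, f(3) = -8, f(4.25) = 1.453125, f(5.5) = 35.125.
Sum = Δx · [f(1.75) + f(3) + f(4.25) + f(5.5)].
Sum = 29.53125.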